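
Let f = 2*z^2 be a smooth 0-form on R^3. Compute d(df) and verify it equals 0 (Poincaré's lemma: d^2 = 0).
d(df) = 0

Step 1: df = sum_i (∂f/∂x_i) dx_i = (0) dx + (0) dy + (4*z) dz.
Step 2: Apply d again. Using the 1-form formula, the coefficient of dx ∧ dy in d(df) is ∂^2 f/∂x ∂y - ∂^2 f/∂y ∂x = (0) - (0) = 0 (equality of mixed partials for smooth f).
Similarly for dx ∧ dz and dy ∧ dz — all coefficients vanish. So d(df) = 0.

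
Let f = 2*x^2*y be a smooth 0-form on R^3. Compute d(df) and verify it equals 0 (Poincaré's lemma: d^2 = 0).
d(df) = 0

Step 1: df = sum_i (∂f/∂x_i) dx_i = (4*x*y) dx + (2*x^2) dy + (0) dz.
Step 2: Apply d again. Using the 1-form formula, the coefficient of dx ∧ dy in d(df) is ∂^2 f/∂x ∂y - ∂^2 f/∂y ∂x = (4*x) - (4*x) = 0 (equality of mixed partials for smooth f).
Similarly for dx ∧ dz and dy ∧ dz — all coefficients vanish. So d(df) = 0.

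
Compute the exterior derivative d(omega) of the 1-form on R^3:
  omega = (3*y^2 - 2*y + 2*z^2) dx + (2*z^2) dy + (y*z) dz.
d(omega) = (2 - 6*y) dx ∧ dy + (-4*z) dx ∧ dz + (-3*z) dy ∧ dz

For a 1-form omega = sum_i f_i dx_i, the exterior derivative is
  d(omega) = sum_{i < j} (∂f_j/∂x_i - ∂f_i/∂x_j) dx_i ∧ dx_j.
  coefficient of dx ∧ dy: ∂f_2/∂x - ∂f_1/∂y = ∂(2*z^2)/∂x - ∂(3*y^2 - 2*y + 2*z^2)/∂y = 2 - 6*y
  coefficient of dx ∧ dz: ∂f_3/∂x - ∂f_1/∂z = ∂(y*z)/∂x - ∂(3*y^2 - 2*y + 2*z^2)/∂z = -4*z
  coefficient of dy ∧ dz: ∂f_3/∂y - ∂f_2/∂z = ∂(y*z)/∂y - ∂(2*z^2)/∂z = -3*z
Assembling: d(omega) = (2 - 6*y) dx ∧ dy + (-4*z) dx ∧ dz + (-3*z) dy ∧ dz.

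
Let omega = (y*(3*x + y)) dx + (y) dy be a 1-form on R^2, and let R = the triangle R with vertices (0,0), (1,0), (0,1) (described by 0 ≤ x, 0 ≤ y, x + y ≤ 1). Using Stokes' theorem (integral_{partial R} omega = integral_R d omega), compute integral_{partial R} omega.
integral_(partial R) omega = -5/6

Stokes: integral_partial_R omega = integral_R d omega with d omega = (∂Q/∂x - ∂P/∂y) dx ∧ dy.
  ∂Q/∂x = 0
  ∂P/∂y = 3*x + 2*y
  integrand = ∂Q/∂x - ∂P/∂y = -3*x - 2*y.
Integrating over R: integral_0^1 integral_0^{1-x} (-3*x - 2*y) dy dx = -5/6.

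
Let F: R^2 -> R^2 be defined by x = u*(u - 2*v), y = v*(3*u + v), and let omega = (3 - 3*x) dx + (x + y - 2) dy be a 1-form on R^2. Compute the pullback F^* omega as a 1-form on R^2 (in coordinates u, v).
F^* omega = (-6*u^3 + 21*u^2*v - 9*u*v^2 + 6*u + 3*v^3 - 12*v) du + (9*u^3 - 7*u^2*v + 5*u*v^2 - 12*u + 2*v^3 - 4*v) dv

Using F^*(f dg) = (f ∘ F) d(g ∘ F), substitute each coordinate x_i by F_i(u, v) in f_i, and replace dx_i by d F_i = (∂F_i/∂u) du + (∂F_i/∂v) dv.
  For the x component: f_1(F) = -3*u^2 + 6*u*v + 3; d F_1 = (2*u - 2*v) du + (-2*u) dv
  For the y component: f_2(F) = u^2 + u*v + v^2 - 2; d F_2 = (3*v) du + (3*u + 2*v) dv
Combining and collecting du, dv coefficients:
  coeff of du: -6*u^3 + 21*u^2*v - 9*u*v^2 + 6*u + 3*v^3 - 12*v
  coeff of dv: 9*u^3 - 7*u^2*v + 5*u*v^2 - 12*u + 2*v^3 - 4*v
F^* omega = (-6*u^3 + 21*u^2*v - 9*u*v^2 + 6*u + 3*v^3 - 12*v) du + (9*u^3 - 7*u^2*v + 5*u*v^2 - 12*u + 2*v^3 - 4*v) dv.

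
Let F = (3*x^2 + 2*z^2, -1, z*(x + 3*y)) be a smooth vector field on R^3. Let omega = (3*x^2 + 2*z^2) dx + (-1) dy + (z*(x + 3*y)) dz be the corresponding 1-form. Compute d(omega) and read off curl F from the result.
d(omega) = (3*z) dy ∧ dz + (3*z) dz ∧ dx + (0) dx ∧ dy; curl F = (3*z, 3*z, 0)

d omega = sum_{i<j} (∂f_j/∂x_i - ∂f_i/∂x_j) dx_i ∧ dx_j. Under the identification (dy ∧ dz, dz ∧ dx, dx ∧ dy) ↔ (e_x, e_y, e_z), the coefficients are exactly the components of curl F. Compute:
  ∂R/∂y - ∂Q/∂z = (3*z) - (0) = 3*z
  ∂P/∂z - ∂R/∂x = (4*z) - (z) = 3*z
  ∂Q/∂x - ∂P/∂y = (0) - (0) = 0.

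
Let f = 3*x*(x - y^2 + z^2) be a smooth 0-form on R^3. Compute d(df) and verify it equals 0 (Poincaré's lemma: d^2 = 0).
d(df) = 0

Step 1: df = sum_i (∂f/∂x_i) dx_i = (6*x - 3*y^2 + 3*z^2) dx + (-6*x*y) dy + (6*x*z) dz.
Step 2: Apply d again. Using the 1-form formula, the coefficient of dx ∧ dy in d(df) is ∂^2 f/∂x ∂y - ∂^2 f/∂y ∂x = (-6*y) - (-6*y) = 0 (equality of mixed partials for smooth f).
Similarly for dx ∧ dz and dy ∧ dz — all coefficients vanish. So d(df) = 0.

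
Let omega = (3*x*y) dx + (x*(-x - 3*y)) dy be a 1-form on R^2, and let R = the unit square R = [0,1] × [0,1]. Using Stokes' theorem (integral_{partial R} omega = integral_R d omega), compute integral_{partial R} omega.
integral_(partial R) omega = -4

Stokes: integral_partial_R omega = integral_R d omega with d omega = (∂Q/∂x - ∂P/∂y) dx ∧ dy.
  ∂Q/∂x = -2*x - 3*y
  ∂P/∂y = 3*x
  integrand = ∂Q/∂x - ∂P/∂y = -5*x - 3*y.
Integrating over R: integral_0^1 integral_0^1 (-5*x - 3*y) dx dy = -4.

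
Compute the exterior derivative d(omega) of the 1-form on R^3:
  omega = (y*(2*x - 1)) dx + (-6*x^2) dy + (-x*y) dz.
d(omega) = (1 - 14*x) dx ∧ dy + (-y) dx ∧ dz + (-x) dy ∧ dz

For a 1-form omega = sum_i f_i dx_i, the exterior derivative is
  d(omega) = sum_{i < j} (∂f_j/∂x_i - ∂f_i/∂x_j) dx_i ∧ dx_j.
  coefficient of dx ∧ dy: ∂f_2/∂x - ∂f_1/∂y = ∂(-6*x^2)/∂x - ∂(y*(2*x - 1))/∂y = 1 - 14*x
  coefficient of dx ∧ dz: ∂f_3/∂x - ∂f_1/∂z = ∂(-x*y)/∂x - ∂(y*(2*x - 1))/∂z = -y
  coefficient of dy ∧ dz: ∂f_3/∂y - ∂f_2/∂z = ∂(-x*y)/∂y - ∂(-6*x^2)/∂z = -x
Assembling: d(omega) = (1 - 14*x) dx ∧ dy + (-y) dx ∧ dz + (-x) dy ∧ dz.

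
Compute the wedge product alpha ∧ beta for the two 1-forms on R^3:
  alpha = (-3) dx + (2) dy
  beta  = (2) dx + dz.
alpha ∧ beta = (-3) dx ∧ dz + (-4) dx ∧ dy + (2) dy ∧ dz

Distribute the wedge, using dx_i ∧ dx_j = -dx_j ∧ dx_i and dx_i ∧ dx_i = 0. For each pair (i, j) with i < j, the coefficient of dx_i ∧ dx_j in alpha ∧ beta is (alpha_i * beta_j - alpha_j * beta_i). Collecting: alpha ∧ beta = (-3) dx ∧ dz + (-4) dx ∧ dy + (2) dy ∧ dz.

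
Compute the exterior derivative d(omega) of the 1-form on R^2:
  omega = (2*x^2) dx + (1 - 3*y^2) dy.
d(omega) = 0

For a 1-form omega = sum_i f_i dx_i, the exterior derivative is
  d(omega) = sum_{i < j} (∂f_j/∂x_i - ∂f_i/∂x_j) dx_i ∧ dx_j.

Assembling: d(omega) = 0.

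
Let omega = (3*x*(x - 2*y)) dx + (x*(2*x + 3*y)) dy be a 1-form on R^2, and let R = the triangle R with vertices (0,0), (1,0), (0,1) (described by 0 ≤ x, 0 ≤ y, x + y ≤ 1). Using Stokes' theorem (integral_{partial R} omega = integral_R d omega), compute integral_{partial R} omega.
integral_(partial R) omega = 13/6

Stokes: integral_partial_R omega = integral_R d omega with d omega = (∂Q/∂x - ∂P/∂y) dx ∧ dy.
  ∂Q/∂x = 4*x + 3*y
  ∂P/∂y = -6*x
  integrand = ∂Q/∂x - ∂P/∂y = 10*x + 3*y.
Integrating over R: integral_0^1 integral_0^{1-x} (10*x + 3*y) dy dx = 13/6.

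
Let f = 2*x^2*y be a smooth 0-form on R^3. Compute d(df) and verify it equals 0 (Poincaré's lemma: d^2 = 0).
d(df) = 0

Step 1: df = sum_i (∂f/∂x_i) dx_i = (4*x*y) dx + (2*x^2) dy + (0) dz.
Step 2: Apply d again. Using the 1-form formula, the coefficient of dx ∧ dy in d(df) is ∂^2 f/∂x ∂y - ∂^2 f/∂y ∂x = (4*x) - (4*x) = 0 (equality of mixed partials for smooth f).
Similarly for dx ∧ dz and dy ∧ dz — all coefficients vanish. So d(df) = 0.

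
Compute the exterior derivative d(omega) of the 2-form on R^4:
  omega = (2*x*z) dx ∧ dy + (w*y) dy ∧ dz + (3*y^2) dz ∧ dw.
d(omega) = (2*x) dx ∧ dy ∧ dz + (7*y) dy ∧ dz ∧ dw

For a 2-form omega = sum_{i<j} g_{ij} dx_i ∧ dx_j, the exterior derivative is
  d(omega) = sum_{i<j} d(g_{ij}) ∧ dx_i ∧ dx_j = sum_{i<j, k} (∂g_{ij}/∂x_k) dx_k ∧ dx_i ∧ dx_j.
Expand each term, using dx_k ∧ dx_i ∧ dx_j = sgn(permutation) dx_{(a)} ∧ dx_{(b)} ∧ dx_{(c)} with (a < b < c) sorted:
  d(2*x*z) includes (∂/∂z)(2*x*z) dz = (2*x) dz, which multiplied by dx ∧ dy gives (2*x) dx ∧ dy ∧ dz
  d(w*y) includes (∂/∂w)(w*y) dw = (y) dw, which multiplied by dy ∧ dz gives (y) dy ∧ dz ∧ dw
  d(3*y^2) includes (∂/∂y)(3*y^2) dy = (6*y) dy, which multiplied by dz ∧ dw gives (6*y) dy ∧ dz ∧ dw
Collecting like 3-forms: d(omega) = (2*x) dx ∧ dy ∧ dz + (7*y) dy ∧ dz ∧ dw.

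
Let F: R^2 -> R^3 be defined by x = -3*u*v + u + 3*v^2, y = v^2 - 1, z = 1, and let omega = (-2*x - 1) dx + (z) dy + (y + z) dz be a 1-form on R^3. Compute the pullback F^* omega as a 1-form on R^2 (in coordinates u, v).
F^* omega = (-18*u*v^2 + 12*u*v - 2*u + 18*v^3 - 6*v^2 + 3*v - 1) du + (-18*u^2*v + 6*u^2 + 54*u*v^2 - 12*u*v + 3*u - 36*v^3 - 4*v) dv

Using F^*(f dg) = (f ∘ F) d(g ∘ F), substitute each coordinate x_i by F_i(u, v) in f_i, and replace dx_i by d F_i = (∂F_i/∂u) du + (∂F_i/∂v) dv.
  For the x component: f_1(F) = 6*u*v - 2*u - 6*v^2 - 1; d F_1 = (1 - 3*v) du + (-3*u + 6*v) dv
  For the y component: f_2(F) = 1; d F_2 = (0) du + (2*v) dv
  For the z component: f_3(F) = v^2; d F_3 = (0) du + (0) dv
Combining and collecting du, dv coefficients:
  coeff of du: -18*u*v^2 + 12*u*v - 2*u + 18*v^3 - 6*v^2 + 3*v - 1
  coeff of dv: -18*u^2*v + 6*u^2 + 54*u*v^2 - 12*u*v + 3*u - 36*v^3 - 4*v
F^* omega = (-18*u*v^2 + 12*u*v - 2*u + 18*v^3 - 6*v^2 + 3*v - 1) du + (-18*u^2*v + 6*u^2 + 54*u*v^2 - 12*u*v + 3*u - 36*v^3 - 4*v) dv.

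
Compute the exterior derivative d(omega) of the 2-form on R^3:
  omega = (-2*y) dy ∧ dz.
d(omega) = 0

For a 2-form omega = sum_{i<j} g_{ij} dx_i ∧ dx_j, the exterior derivative is
  d(omega) = sum_{i<j} d(g_{ij}) ∧ dx_i ∧ dx_j = sum_{i<j, k} (∂g_{ij}/∂x_k) dx_k ∧ dx_i ∧ dx_j.
Expand each term, using dx_k ∧ dx_i ∧ dx_j = sgn(permutation) dx_{(a)} ∧ dx_{(b)} ∧ dx_{(c)} with (a < b < c) sorted:

Collecting like 3-forms: d(omega) = 0.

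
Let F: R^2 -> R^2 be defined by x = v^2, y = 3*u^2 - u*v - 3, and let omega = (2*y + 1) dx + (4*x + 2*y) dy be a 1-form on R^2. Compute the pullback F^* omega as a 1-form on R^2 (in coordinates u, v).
F^* omega = (36*u^3 - 18*u^2*v + 26*u*v^2 - 36*u - 4*v^3 + 6*v) du + (-6*u^3 + 14*u^2*v - 8*u*v^2 + 6*u - 10*v) dv

Using F^*(f dg) = (f ∘ F) d(g ∘ F), substitute each coordinate x_i by F_i(u, v) in f_i, and replace dx_i by d F_i = (∂F_i/∂u) du + (∂F_i/∂v) dv.
  For the x component: f_1(F) = 6*u^2 - 2*u*v - 5; d F_1 = (0) du + (2*v) dv
  For the y component: f_2(F) = 6*u^2 - 2*u*v + 4*v^2 - 6; d F_2 = (6*u - v) du + (-u) dv
Combining and collecting du, dv coefficients:
  coeff of du: 36*u^3 - 18*u^2*v + 26*u*v^2 - 36*u - 4*v^3 + 6*v
  coeff of dv: -6*u^3 + 14*u^2*v - 8*u*v^2 + 6*u - 10*v
F^* omega = (36*u^3 - 18*u^2*v + 26*u*v^2 - 36*u - 4*v^3 + 6*v) du + (-6*u^3 + 14*u^2*v - 8*u*v^2 + 6*u - 10*v) dv.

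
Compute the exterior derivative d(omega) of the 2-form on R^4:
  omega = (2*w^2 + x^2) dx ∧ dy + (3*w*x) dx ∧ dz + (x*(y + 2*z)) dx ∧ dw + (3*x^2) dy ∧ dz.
d(omega) = (4*w - x) dx ∧ dy ∧ dw + (x) dx ∧ dz ∧ dw + (6*x) dx ∧ dy ∧ dz

For a 2-form omega = sum_{i<j} g_{ij} dx_i ∧ dx_j, the exterior derivative is
  d(omega) = sum_{i<j} d(g_{ij}) ∧ dx_i ∧ dx_j = sum_{i<j, k} (∂g_{ij}/∂x_k) dx_k ∧ dx_i ∧ dx_j.
Expand each term, using dx_k ∧ dx_i ∧ dx_j = sgn(permutation) dx_{(a)} ∧ dx_{(b)} ∧ dx_{(c)} with (a < b < c) sorted:
  d(2*w^2 + x^2) includes (∂/∂w)(2*w^2 + x^2) dw = (4*w) dw, which multiplied by dx ∧ dy gives (4*w) dx ∧ dy ∧ dw
  d(3*w*x) includes (∂/∂w)(3*w*x) dw = (3*x) dw, which multiplied by dx ∧ dz gives (3*x) dx ∧ dz ∧ dw
  d(x*(y + 2*z)) includes (∂/∂y)(x*(y + 2*z)) dy = (x) dy, which multiplied by dx ∧ dw gives (-x) dx ∧ dy ∧ dw
  d(x*(y + 2*z)) includes (∂/∂z)(x*(y + 2*z)) dz = (2*x) dz, which multiplied by dx ∧ dw gives (-2*x) dx ∧ dz ∧ dw
  d(3*x^2) includes (∂/∂x)(3*x^2) dx = (6*x) dx, which multiplied by dy ∧ dz gives (6*x) dx ∧ dy ∧ dz
Collecting like 3-forms: d(omega) = (4*w - x) dx ∧ dy ∧ dw + (x) dx ∧ dz ∧ dw + (6*x) dx ∧ dy ∧ dz.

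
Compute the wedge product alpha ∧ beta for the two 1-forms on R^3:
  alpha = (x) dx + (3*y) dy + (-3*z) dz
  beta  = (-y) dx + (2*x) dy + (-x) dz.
alpha ∧ beta = (2*x^2 + 3*y^2) dx ∧ dy + (-x^2 - 3*y*z) dx ∧ dz + (3*x*(-y + 2*z)) dy ∧ dz

Distribute the wedge, using dx_i ∧ dx_j = -dx_j ∧ dx_i and dx_i ∧ dx_i = 0. For each pair (i, j) with i < j, the coefficient of dx_i ∧ dx_j in alpha ∧ beta is (alpha_i * beta_j - alpha_j * beta_i). Collecting: alpha ∧ beta = (2*x^2 + 3*y^2) dx ∧ dy + (-x^2 - 3*y*z) dx ∧ dz + (3*x*(-y + 2*z)) dy ∧ dz.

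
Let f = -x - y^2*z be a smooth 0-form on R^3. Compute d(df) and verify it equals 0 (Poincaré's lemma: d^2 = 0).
d(df) = 0

Step 1: df = sum_i (∂f/∂x_i) dx_i = (-1) dx + (-2*y*z) dy + (-y^2) dz.
Step 2: Apply d again. Using the 1-form formula, the coefficient of dx ∧ dy in d(df) is ∂^2 f/∂x ∂y - ∂^2 f/∂y ∂x = (0) - (0) = 0 (equality of mixed partials for smooth f).
Similarly for dx ∧ dz and dy ∧ dz — all coefficients vanish. So d(df) = 0.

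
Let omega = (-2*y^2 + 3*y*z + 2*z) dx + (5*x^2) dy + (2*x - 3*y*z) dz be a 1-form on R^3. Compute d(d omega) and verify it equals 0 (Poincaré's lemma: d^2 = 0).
d(d omega) = 0

Step 1: d omega = sum_{i<j} (∂f_j/∂x_i - ∂f_i/∂x_j) dx_i ∧ dx_j:
  coeff of dx ∧ dy: 10*x + 4*y - 3*z
  coeff of dx ∧ dz: -3*y
  coeff of dy ∧ dz: -3*z
Step 2: Apply d again to each 2-form coefficient. The only possible 3-form in R^3 is dx ∧ dy ∧ dz, with coefficient
  ∂(coeff of dy∧dz)/∂x - ∂(coeff of dx∧dz)/∂y + ∂(coeff of dx∧dy)/∂z
  = ∂/∂x (-3*z) - ∂/∂y (-3*y) + ∂/∂z (10*x + 4*y - 3*z).
Each of these terms simplifies to sums of mixed partials that cancel in pairs. The result is 0 (by equality of mixed partials for smooth functions — Schwarz / Clairaut).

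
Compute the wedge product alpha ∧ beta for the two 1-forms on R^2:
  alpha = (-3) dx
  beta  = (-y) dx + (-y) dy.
alpha ∧ beta = (3*y) dx ∧ dy

Distribute the wedge, using dx_i ∧ dx_j = -dx_j ∧ dx_i and dx_i ∧ dx_i = 0. For each pair (i, j) with i < j, the coefficient of dx_i ∧ dx_j in alpha ∧ beta is (alpha_i * beta_j - alpha_j * beta_i). Collecting: alpha ∧ beta = (3*y) dx ∧ dy.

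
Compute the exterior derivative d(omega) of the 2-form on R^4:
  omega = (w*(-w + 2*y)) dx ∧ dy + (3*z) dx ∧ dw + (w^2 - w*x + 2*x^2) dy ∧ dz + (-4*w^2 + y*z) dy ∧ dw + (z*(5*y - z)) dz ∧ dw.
d(omega) = (-2*w + 2*y) dx ∧ dy ∧ dw + (-3) dx ∧ dz ∧ dw + (-w + 4*x) dx ∧ dy ∧ dz + (2*w - x - y + 5*z) dy ∧ dz ∧ dw

For a 2-form omega = sum_{i<j} g_{ij} dx_i ∧ dx_j, the exterior derivative is
  d(omega) = sum_{i<j} d(g_{ij}) ∧ dx_i ∧ dx_j = sum_{i<j, k} (∂g_{ij}/∂x_k) dx_k ∧ dx_i ∧ dx_j.
Expand each term, using dx_k ∧ dx_i ∧ dx_j = sgn(permutation) dx_{(a)} ∧ dx_{(b)} ∧ dx_{(c)} with (a < b < c) sorted:
  d(w*(-w + 2*y)) includes (∂/∂w)(w*(-w + 2*y)) dw = (-2*w + 2*y) dw, which multiplied by dx ∧ dy gives (-2*w + 2*y) dx ∧ dy ∧ dw
  d(3*z) includes (∂/∂z)(3*z) dz = (3) dz, which multiplied by dx ∧ dw gives (-3) dx ∧ dz ∧ dw
  d(w^2 - w*x + 2*x^2) includes (∂/∂x)(w^2 - w*x + 2*x^2) dx = (-w + 4*x) dx, which multiplied by dy ∧ dz gives (-w + 4*x) dx ∧ dy ∧ dz
  d(w^2 - w*x + 2*x^2) includes (∂/∂w)(w^2 - w*x + 2*x^2) dw = (2*w - x) dw, which multiplied by dy ∧ dz gives (2*w - x) dy ∧ dz ∧ dw
  d(-4*w^2 + y*z) includes (∂/∂z)(-4*w^2 + y*z) dz = (y) dz, which multiplied by dy ∧ dw gives (-y) dy ∧ dz ∧ dw
  d(z*(5*y - z)) includes (∂/∂y)(z*(5*y - z)) dy = (5*z) dy, which multiplied by dz ∧ dw gives (5*z) dy ∧ dz ∧ dw
Collecting like 3-forms: d(omega) = (-2*w + 2*y) dx ∧ dy ∧ dw + (-3) dx ∧ dz ∧ dw + (-w + 4*x) dx ∧ dy ∧ dz + (2*w - x - y + 5*z) dy ∧ dz ∧ dw.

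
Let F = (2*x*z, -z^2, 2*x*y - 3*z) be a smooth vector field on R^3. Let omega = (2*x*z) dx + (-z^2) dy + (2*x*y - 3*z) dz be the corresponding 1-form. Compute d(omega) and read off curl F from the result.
d(omega) = (2*x + 2*z) dy ∧ dz + (2*x - 2*y) dz ∧ dx + (0) dx ∧ dy; curl F = (2*x + 2*z, 2*x - 2*y, 0)

d omega = sum_{i<j} (∂f_j/∂x_i - ∂f_i/∂x_j) dx_i ∧ dx_j. Under the identification (dy ∧ dz, dz ∧ dx, dx ∧ dy) ↔ (e_x, e_y, e_z), the coefficients are exactly the components of curl F. Compute:
  ∂R/∂y - ∂Q/∂z = (2*x) - (-2*z) = 2*x + 2*z
  ∂P/∂z - ∂R/∂x = (2*x) - (2*y) = 2*x - 2*y
  ∂Q/∂x - ∂P/∂y = (0) - (0) = 0.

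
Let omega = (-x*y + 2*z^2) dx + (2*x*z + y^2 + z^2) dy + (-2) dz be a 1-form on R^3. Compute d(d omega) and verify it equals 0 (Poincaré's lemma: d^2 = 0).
d(d omega) = 0

Step 1: d omega = sum_{i<j} (∂f_j/∂x_i - ∂f_i/∂x_j) dx_i ∧ dx_j:
  coeff of dx ∧ dy: x + 2*z
  coeff of dx ∧ dz: -4*z
  coeff of dy ∧ dz: -2*x - 2*z
Step 2: Apply d again to each 2-form coefficient. The only possible 3-form in R^3 is dx ∧ dy ∧ dz, with coefficient
  ∂(coeff of dy∧dz)/∂x - ∂(coeff of dx∧dz)/∂y + ∂(coeff of dx∧dy)/∂z
  = ∂/∂x (-2*x - 2*z) - ∂/∂y (-4*z) + ∂/∂z (x + 2*z).
Each of these terms simplifies to sums of mixed partials that cancel in pairs. The result is 0 (by equality of mixed partials for smooth functions — Schwarz / Clairaut).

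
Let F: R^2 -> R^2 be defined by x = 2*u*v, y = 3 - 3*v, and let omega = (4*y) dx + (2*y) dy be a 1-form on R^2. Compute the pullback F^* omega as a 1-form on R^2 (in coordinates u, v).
F^* omega = (24*v*(1 - v)) du + (-24*u*v + 24*u + 18*v - 18) dv

Using F^*(f dg) = (f ∘ F) d(g ∘ F), substitute each coordinate x_i by F_i(u, v) in f_i, and replace dx_i by d F_i = (∂F_i/∂u) du + (∂F_i/∂v) dv.
  For the x component: f_1(F) = 12 - 12*v; d F_1 = (2*v) du + (2*u) dv
  For the y component: f_2(F) = 6 - 6*v; d F_2 = (0) du + (-3) dv
Combining and collecting du, dv coefficients:
  coeff of du: 24*v*(1 - v)
  coeff of dv: -24*u*v + 24*u + 18*v - 18
F^* omega = (24*v*(1 - v)) du + (-24*u*v + 24*u + 18*v - 18) dv.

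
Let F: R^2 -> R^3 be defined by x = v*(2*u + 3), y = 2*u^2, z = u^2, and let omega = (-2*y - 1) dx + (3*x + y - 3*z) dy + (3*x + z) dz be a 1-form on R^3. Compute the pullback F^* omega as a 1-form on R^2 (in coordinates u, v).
F^* omega = (-2*u^3 + 28*u^2*v + 54*u*v - 2*v) du + (-8*u^3 - 12*u^2 - 2*u - 3) dv

Using F^*(f dg) = (f ∘ F) d(g ∘ F), substitute each coordinate x_i by F_i(u, v) in f_i, and replace dx_i by d F_i = (∂F_i/∂u) du + (∂F_i/∂v) dv.
  For the x component: f_1(F) = -4*u^2 - 1; d F_1 = (2*v) du + (2*u + 3) dv
  For the y component: f_2(F) = -u^2 + 6*u*v + 9*v; d F_2 = (4*u) du + (0) dv
  For the z component: f_3(F) = u^2 + 6*u*v + 9*v; d F_3 = (2*u) du + (0) dv
Combining and collecting du, dv coefficients:
  coeff of du: -2*u^3 + 28*u^2*v + 54*u*v - 2*v
  coeff of dv: -8*u^3 - 12*u^2 - 2*u - 3
F^* omega = (-2*u^3 + 28*u^2*v + 54*u*v - 2*v) du + (-8*u^3 - 12*u^2 - 2*u - 3) dv.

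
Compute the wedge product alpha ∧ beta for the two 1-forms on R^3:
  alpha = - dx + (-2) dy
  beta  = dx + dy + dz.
alpha ∧ beta = (1) dx ∧ dy + (-1) dx ∧ dz + (-2) dy ∧ dz

Distribute the wedge, using dx_i ∧ dx_j = -dx_j ∧ dx_i and dx_i ∧ dx_i = 0. For each pair (i, j) with i < j, the coefficient of dx_i ∧ dx_j in alpha ∧ beta is (alpha_i * beta_j - alpha_j * beta_i). Collecting: alpha ∧ beta = (1) dx ∧ dy + (-1) dx ∧ dz + (-2) dy ∧ dz.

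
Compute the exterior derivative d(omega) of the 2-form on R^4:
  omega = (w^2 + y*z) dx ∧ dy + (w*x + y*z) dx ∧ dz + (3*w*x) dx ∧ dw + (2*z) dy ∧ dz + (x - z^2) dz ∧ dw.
d(omega) = (y - z) dx ∧ dy ∧ dz + (2*w) dx ∧ dy ∧ dw + (x + 1) dx ∧ dz ∧ dw

For a 2-form omega = sum_{i<j} g_{ij} dx_i ∧ dx_j, the exterior derivative is
  d(omega) = sum_{i<j} d(g_{ij}) ∧ dx_i ∧ dx_j = sum_{i<j, k} (∂g_{ij}/∂x_k) dx_k ∧ dx_i ∧ dx_j.
Expand each term, using dx_k ∧ dx_i ∧ dx_j = sgn(permutation) dx_{(a)} ∧ dx_{(b)} ∧ dx_{(c)} with (a < b < c) sorted:
  d(w^2 + y*z) includes (∂/∂z)(w^2 + y*z) dz = (y) dz, which multiplied by dx ∧ dy gives (y) dx ∧ dy ∧ dz
  d(w^2 + y*z) includes (∂/∂w)(w^2 + y*z) dw = (2*w) dw, which multiplied by dx ∧ dy gives (2*w) dx ∧ dy ∧ dw
  d(w*x + y*z) includes (∂/∂y)(w*x + y*z) dy = (z) dy, which multiplied by dx ∧ dz gives (-z) dx ∧ dy ∧ dz
  d(w*x + y*z) includes (∂/∂w)(w*x + y*z) dw = (x) dw, which multiplied by dx ∧ dz gives (x) dx ∧ dz ∧ dw
  d(x - z^2) includes (∂/∂x)(x - z^2) dx = (1) dx, which multiplied by dz ∧ dw gives (1) dx ∧ dz ∧ dw
Collecting like 3-forms: d(omega) = (y - z) dx ∧ dy ∧ dz + (2*w) dx ∧ dy ∧ dw + (x + 1) dx ∧ dz ∧ dw.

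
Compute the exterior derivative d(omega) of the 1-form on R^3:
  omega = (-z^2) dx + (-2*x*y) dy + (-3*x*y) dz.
d(omega) = (-2*y) dx ∧ dy + (-3*y + 2*z) dx ∧ dz + (-3*x) dy ∧ dz

For a 1-form omega = sum_i f_i dx_i, the exterior derivative is
  d(omega) = sum_{i < j} (∂f_j/∂x_i - ∂f_i/∂x_j) dx_i ∧ dx_j.
  coefficient of dx ∧ dy: ∂f_2/∂x - ∂f_1/∂y = ∂(-2*x*y)/∂x - ∂(-z^2)/∂y = -2*y
  coefficient of dx ∧ dz: ∂f_3/∂x - ∂f_1/∂z = ∂(-3*x*y)/∂x - ∂(-z^2)/∂z = -3*y + 2*z
  coefficient of dy ∧ dz: ∂f_3/∂y - ∂f_2/∂z = ∂(-3*x*y)/∂y - ∂(-2*x*y)/∂z = -3*x
Assembling: d(omega) = (-2*y) dx ∧ dy + (-3*y + 2*z) dx ∧ dz + (-3*x) dy ∧ dz.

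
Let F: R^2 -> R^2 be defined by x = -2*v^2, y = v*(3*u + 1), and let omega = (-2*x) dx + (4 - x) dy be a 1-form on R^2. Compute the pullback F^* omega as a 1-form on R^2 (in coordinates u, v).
F^* omega = (6*v*(v^2 + 2)) du + (6*u*v^2 + 12*u - 16*v^3 + 2*v^2 + 4) dv

Using F^*(f dg) = (f ∘ F) d(g ∘ F), substitute each coordinate x_i by F_i(u, v) in f_i, and replace dx_i by d F_i = (∂F_i/∂u) du + (∂F_i/∂v) dv.
  For the x component: f_1(F) = 4*v^2; d F_1 = (0) du + (-4*v) dv
  For the y component: f_2(F) = 2*v^2 + 4; d F_2 = (3*v) du + (3*u + 1) dv
Combining and collecting du, dv coefficients:
  coeff of du: 6*v*(v^2 + 2)
  coeff of dv: 6*u*v^2 + 12*u - 16*v^3 + 2*v^2 + 4
F^* omega = (6*v*(v^2 + 2)) du + (6*u*v^2 + 12*u - 16*v^3 + 2*v^2 + 4) dv.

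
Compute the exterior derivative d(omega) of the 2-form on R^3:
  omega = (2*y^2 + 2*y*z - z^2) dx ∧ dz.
d(omega) = (-4*y - 2*z) dx ∧ dy ∧ dz

For a 2-form omega = sum_{i<j} g_{ij} dx_i ∧ dx_j, the exterior derivative is
  d(omega) = sum_{i<j} d(g_{ij}) ∧ dx_i ∧ dx_j = sum_{i<j, k} (∂g_{ij}/∂x_k) dx_k ∧ dx_i ∧ dx_j.
Expand each term, using dx_k ∧ dx_i ∧ dx_j = sgn(permutation) dx_{(a)} ∧ dx_{(b)} ∧ dx_{(c)} with (a < b < c) sorted:
  d(2*y^2 + 2*y*z - z^2) includes (∂/∂y)(2*y^2 + 2*y*z - z^2) dy = (4*y + 2*z) dy, which multiplied by dx ∧ dz gives (-4*y - 2*z) dx ∧ dy ∧ dz
Collecting like 3-forms: d(omega) = (-4*y - 2*z) dx ∧ dy ∧ dz.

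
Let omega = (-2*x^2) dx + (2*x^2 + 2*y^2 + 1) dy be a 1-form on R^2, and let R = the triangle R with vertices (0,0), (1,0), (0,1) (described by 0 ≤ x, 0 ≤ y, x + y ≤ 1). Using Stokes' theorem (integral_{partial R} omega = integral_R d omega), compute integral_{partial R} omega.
integral_(partial R) omega = 2/3

Stokes: integral_partial_R omega = integral_R d omega with d omega = (∂Q/∂x - ∂P/∂y) dx ∧ dy.
  ∂Q/∂x = 4*x
  ∂P/∂y = 0
  integrand = ∂Q/∂x - ∂P/∂y = 4*x.
Integrating over R: integral_0^1 integral_0^{1-x} (4*x) dy dx = 2/3.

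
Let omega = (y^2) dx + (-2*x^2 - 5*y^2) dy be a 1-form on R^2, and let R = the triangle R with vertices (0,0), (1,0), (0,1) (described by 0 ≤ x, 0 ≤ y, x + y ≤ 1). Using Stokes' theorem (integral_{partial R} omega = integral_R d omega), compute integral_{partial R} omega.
integral_(partial R) omega = -1

Stokes: integral_partial_R omega = integral_R d omega with d omega = (∂Q/∂x - ∂P/∂y) dx ∧ dy.
  ∂Q/∂x = -4*x
  ∂P/∂y = 2*y
  integrand = ∂Q/∂x - ∂P/∂y = -4*x - 2*y.
Integrating over R: integral_0^1 integral_0^{1-x} (-4*x - 2*y) dy dx = -1.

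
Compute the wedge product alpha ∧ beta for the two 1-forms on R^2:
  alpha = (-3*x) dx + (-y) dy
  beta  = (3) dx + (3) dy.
alpha ∧ beta = (-9*x + 3*y) dx ∧ dy

Distribute the wedge, using dx_i ∧ dx_j = -dx_j ∧ dx_i and dx_i ∧ dx_i = 0. For each pair (i, j) with i < j, the coefficient of dx_i ∧ dx_j in alpha ∧ beta is (alpha_i * beta_j - alpha_j * beta_i). Collecting: alpha ∧ beta = (-9*x + 3*y) dx ∧ dy.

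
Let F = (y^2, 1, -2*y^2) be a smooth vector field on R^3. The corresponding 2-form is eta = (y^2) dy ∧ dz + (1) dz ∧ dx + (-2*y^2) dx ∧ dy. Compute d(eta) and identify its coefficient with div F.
d(eta) = (0) dx ∧ dy ∧ dz; div F = 0

For a 2-form in R^3 of the form above, applying d gives a 3-form with coefficient ∂P/∂x + ∂Q/∂y + ∂R/∂z:
  ∂P/∂x = 0
  ∂Q/∂y = 0
  ∂R/∂z = 0
Sum = 0, which is exactly div F.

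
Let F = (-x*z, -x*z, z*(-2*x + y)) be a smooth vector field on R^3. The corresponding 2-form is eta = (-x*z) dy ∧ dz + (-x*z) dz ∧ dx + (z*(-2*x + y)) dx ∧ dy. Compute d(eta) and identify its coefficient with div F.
d(eta) = (-2*x + y - z) dx ∧ dy ∧ dz; div F = -2*x + y - z

For a 2-form in R^3 of the form above, applying d gives a 3-form with coefficient ∂P/∂x + ∂Q/∂y + ∂R/∂z:
  ∂P/∂x = -z
  ∂Q/∂y = 0
  ∂R/∂z = -2*x + y
Sum = -2*x + y - z, which is exactly div F.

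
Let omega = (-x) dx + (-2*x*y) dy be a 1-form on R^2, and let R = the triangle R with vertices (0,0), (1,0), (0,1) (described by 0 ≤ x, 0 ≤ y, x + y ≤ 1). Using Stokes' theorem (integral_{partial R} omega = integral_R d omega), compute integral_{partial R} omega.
integral_(partial R) omega = -1/3

Stokes: integral_partial_R omega = integral_R d omega with d omega = (∂Q/∂x - ∂P/∂y) dx ∧ dy.
  ∂Q/∂x = -2*y
  ∂P/∂y = 0
  integrand = ∂Q/∂x - ∂P/∂y = -2*y.
Integrating over R: integral_0^1 integral_0^{1-x} (-2*y) dy dx = -1/3.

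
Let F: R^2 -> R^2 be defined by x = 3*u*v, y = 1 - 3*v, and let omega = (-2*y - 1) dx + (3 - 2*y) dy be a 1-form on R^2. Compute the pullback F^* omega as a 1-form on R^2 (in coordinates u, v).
F^* omega = (9*v*(2*v - 1)) du + (18*u*v - 9*u - 18*v - 3) dv

Using F^*(f dg) = (f ∘ F) d(g ∘ F), substitute each coordinate x_i by F_i(u, v) in f_i, and replace dx_i by d F_i = (∂F_i/∂u) du + (∂F_i/∂v) dv.
  For the x component: f_1(F) = 6*v - 3; d F_1 = (3*v) du + (3*u) dv
  For the y component: f_2(F) = 6*v + 1; d F_2 = (0) du + (-3) dv
Combining and collecting du, dv coefficients:
  coeff of du: 9*v*(2*v - 1)
  coeff of dv: 18*u*v - 9*u - 18*v - 3
F^* omega = (9*v*(2*v - 1)) du + (18*u*v - 9*u - 18*v - 3) dv.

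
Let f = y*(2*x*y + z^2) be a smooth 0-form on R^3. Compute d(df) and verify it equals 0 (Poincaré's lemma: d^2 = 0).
d(df) = 0

Step 1: df = sum_i (∂f/∂x_i) dx_i = (2*y^2) dx + (4*x*y + z^2) dy + (2*y*z) dz.
Step 2: Apply d again. Using the 1-form formula, the coefficient of dx ∧ dy in d(df) is ∂^2 f/∂x ∂y - ∂^2 f/∂y ∂x = (4*y) - (4*y) = 0 (equality of mixed partials for smooth f).
Similarly for dx ∧ dz and dy ∧ dz — all coefficients vanish. So d(df) = 0.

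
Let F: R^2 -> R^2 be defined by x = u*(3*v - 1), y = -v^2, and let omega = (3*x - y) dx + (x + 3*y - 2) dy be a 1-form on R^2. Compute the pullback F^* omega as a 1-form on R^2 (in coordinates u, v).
F^* omega = (27*u*v^2 - 18*u*v + 3*u + 3*v^3 - v^2) du + (27*u^2*v - 9*u^2 - 3*u*v^2 + 2*u*v + 6*v^3 + 4*v) dv

Using F^*(f dg) = (f ∘ F) d(g ∘ F), substitute each coordinate x_i by F_i(u, v) in f_i, and replace dx_i by d F_i = (∂F_i/∂u) du + (∂F_i/∂v) dv.
  For the x component: f_1(F) = 9*u*v - 3*u + v^2; d F_1 = (3*v - 1) du + (3*u) dv
  For the y component: f_2(F) = 3*u*v - u - 3*v^2 - 2; d F_2 = (0) du + (-2*v) dv
Combining and collecting du, dv coefficients:
  coeff of du: 27*u*v^2 - 18*u*v + 3*u + 3*v^3 - v^2
  coeff of dv: 27*u^2*v - 9*u^2 - 3*u*v^2 + 2*u*v + 6*v^3 + 4*v
F^* omega = (27*u*v^2 - 18*u*v + 3*u + 3*v^3 - v^2) du + (27*u^2*v - 9*u^2 - 3*u*v^2 + 2*u*v + 6*v^3 + 4*v) dv.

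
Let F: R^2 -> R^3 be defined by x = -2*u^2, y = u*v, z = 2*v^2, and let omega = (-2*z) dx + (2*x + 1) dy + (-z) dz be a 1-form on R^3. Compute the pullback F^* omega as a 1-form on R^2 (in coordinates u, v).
F^* omega = (v*(-4*u^2 + 16*u*v + 1)) du + (-4*u^3 + u - 8*v^3) dv

Using F^*(f dg) = (f ∘ F) d(g ∘ F), substitute each coordinate x_i by F_i(u, v) in f_i, and replace dx_i by d F_i = (∂F_i/∂u) du + (∂F_i/∂v) dv.
  For the x component: f_1(F) = -4*v^2; d F_1 = (-4*u) du + (0) dv
  For the y component: f_2(F) = 1 - 4*u^2; d F_2 = (v) du + (u) dv
  For the z component: f_3(F) = -2*v^2; d F_3 = (0) du + (4*v) dv
Combining and collecting du, dv coefficients:
  coeff of du: v*(-4*u^2 + 16*u*v + 1)
  coeff of dv: -4*u^3 + u - 8*v^3
F^* omega = (v*(-4*u^2 + 16*u*v + 1)) du + (-4*u^3 + u - 8*v^3) dv.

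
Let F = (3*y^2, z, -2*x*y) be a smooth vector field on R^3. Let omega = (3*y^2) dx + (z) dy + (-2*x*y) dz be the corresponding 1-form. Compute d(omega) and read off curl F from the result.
d(omega) = (-2*x - 1) dy ∧ dz + (2*y) dz ∧ dx + (-6*y) dx ∧ dy; curl F = (-2*x - 1, 2*y, -6*y)

d omega = sum_{i<j} (∂f_j/∂x_i - ∂f_i/∂x_j) dx_i ∧ dx_j. Under the identification (dy ∧ dz, dz ∧ dx, dx ∧ dy) ↔ (e_x, e_y, e_z), the coefficients are exactly the components of curl F. Compute:
  ∂R/∂y - ∂Q/∂z = (-2*x) - (1) = -2*x - 1
  ∂P/∂z - ∂R/∂x = (0) - (-2*y) = 2*y
  ∂Q/∂x - ∂P/∂y = (0) - (6*y) = -6*y.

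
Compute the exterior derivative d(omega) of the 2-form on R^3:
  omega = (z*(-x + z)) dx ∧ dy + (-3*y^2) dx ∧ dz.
d(omega) = (-x + 6*y + 2*z) dx ∧ dy ∧ dz

For a 2-form omega = sum_{i<j} g_{ij} dx_i ∧ dx_j, the exterior derivative is
  d(omega) = sum_{i<j} d(g_{ij}) ∧ dx_i ∧ dx_j = sum_{i<j, k} (∂g_{ij}/∂x_k) dx_k ∧ dx_i ∧ dx_j.
Expand each term, using dx_k ∧ dx_i ∧ dx_j = sgn(permutation) dx_{(a)} ∧ dx_{(b)} ∧ dx_{(c)} with (a < b < c) sorted:
  d(z*(-x + z)) includes (∂/∂z)(z*(-x + z)) dz = (-x + 2*z) dz, which multiplied by dx ∧ dy gives (-x + 2*z) dx ∧ dy ∧ dz
  d(-3*y^2) includes (∂/∂y)(-3*y^2) dy = (-6*y) dy, which multiplied by dx ∧ dz gives (6*y) dx ∧ dy ∧ dz
Collecting like 3-forms: d(omega) = (-x + 6*y + 2*z) dx ∧ dy ∧ dz.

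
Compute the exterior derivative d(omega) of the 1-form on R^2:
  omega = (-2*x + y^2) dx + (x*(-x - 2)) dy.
d(omega) = (-2*x - 2*y - 2) dx ∧ dy

For a 1-form omega = sum_i f_i dx_i, the exterior derivative is
  d(omega) = sum_{i < j} (∂f_j/∂x_i - ∂f_i/∂x_j) dx_i ∧ dx_j.
  coefficient of dx ∧ dy: ∂f_2/∂x - ∂f_1/∂y = ∂(x*(-x - 2))/∂x - ∂(-2*x + y^2)/∂y = -2*x - 2*y - 2
Assembling: d(omega) = (-2*x - 2*y - 2) dx ∧ dy.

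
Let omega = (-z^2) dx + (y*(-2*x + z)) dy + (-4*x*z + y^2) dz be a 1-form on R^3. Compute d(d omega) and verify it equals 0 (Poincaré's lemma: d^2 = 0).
d(d omega) = 0

Step 1: d omega = sum_{i<j} (∂f_j/∂x_i - ∂f_i/∂x_j) dx_i ∧ dx_j:
  coeff of dx ∧ dy: -2*y
  coeff of dx ∧ dz: -2*z
  coeff of dy ∧ dz: y
Step 2: Apply d again to each 2-form coefficient. The only possible 3-form in R^3 is dx ∧ dy ∧ dz, with coefficient
  ∂(coeff of dy∧dz)/∂x - ∂(coeff of dx∧dz)/∂y + ∂(coeff of dx∧dy)/∂z
  = ∂/∂x (y) - ∂/∂y (-2*z) + ∂/∂z (-2*y).
Each of these terms simplifies to sums of mixed partials that cancel in pairs. The result is 0 (by equality of mixed partials for smooth functions — Schwarz / Clairaut).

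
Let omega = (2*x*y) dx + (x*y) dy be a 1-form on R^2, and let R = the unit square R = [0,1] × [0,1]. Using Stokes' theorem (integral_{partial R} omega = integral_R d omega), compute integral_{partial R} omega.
integral_(partial R) omega = -1/2

Stokes: integral_partial_R omega = integral_R d omega with d omega = (∂Q/∂x - ∂P/∂y) dx ∧ dy.
  ∂Q/∂x = y
  ∂P/∂y = 2*x
  integrand = ∂Q/∂x - ∂P/∂y = -2*x + y.
Integrating over R: integral_0^1 integral_0^1 (-2*x + y) dx dy = -1/2.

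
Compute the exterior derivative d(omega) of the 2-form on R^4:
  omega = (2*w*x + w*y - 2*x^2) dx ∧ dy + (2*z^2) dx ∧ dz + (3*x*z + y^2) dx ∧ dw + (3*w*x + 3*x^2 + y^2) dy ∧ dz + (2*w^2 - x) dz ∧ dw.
d(omega) = (2*x - y) dx ∧ dy ∧ dw + (-3*x - 1) dx ∧ dz ∧ dw + (3*w + 6*x) dx ∧ dy ∧ dz + (3*x) dy ∧ dz ∧ dw

For a 2-form omega = sum_{i<j} g_{ij} dx_i ∧ dx_j, the exterior derivative is
  d(omega) = sum_{i<j} d(g_{ij}) ∧ dx_i ∧ dx_j = sum_{i<j, k} (∂g_{ij}/∂x_k) dx_k ∧ dx_i ∧ dx_j.
Expand each term, using dx_k ∧ dx_i ∧ dx_j = sgn(permutation) dx_{(a)} ∧ dx_{(b)} ∧ dx_{(c)} with (a < b < c) sorted:
  d(2*w*x + w*y - 2*x^2) includes (∂/∂w)(2*w*x + w*y - 2*x^2) dw = (2*x + y) dw, which multiplied by dx ∧ dy gives (2*x + y) dx ∧ dy ∧ dw
  d(3*x*z + y^2) includes (∂/∂y)(3*x*z + y^2) dy = (2*y) dy, which multiplied by dx ∧ dw gives (-2*y) dx ∧ dy ∧ dw
  d(3*x*z + y^2) includes (∂/∂z)(3*x*z + y^2) dz = (3*x) dz, which multiplied by dx ∧ dw gives (-3*x) dx ∧ dz ∧ dw
  d(3*w*x + 3*x^2 + y^2) includes (∂/∂x)(3*w*x + 3*x^2 + y^2) dx = (3*w + 6*x) dx, which multiplied by dy ∧ dz gives (3*w + 6*x) dx ∧ dy ∧ dz
  d(3*w*x + 3*x^2 + y^2) includes (∂/∂w)(3*w*x + 3*x^2 + y^2) dw = (3*x) dw, which multiplied by dy ∧ dz gives (3*x) dy ∧ dz ∧ dw
  d(2*w^2 - x) includes (∂/∂x)(2*w^2 - x) dx = (-1) dx, which multiplied by dz ∧ dw gives (-1) dx ∧ dz ∧ dw
Collecting like 3-forms: d(omega) = (2*x - y) dx ∧ dy ∧ dw + (-3*x - 1) dx ∧ dz ∧ dw + (3*w + 6*x) dx ∧ dy ∧ dz + (3*x) dy ∧ dz ∧ dw.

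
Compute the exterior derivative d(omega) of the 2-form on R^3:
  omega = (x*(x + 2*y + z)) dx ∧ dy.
d(omega) = (x) dx ∧ dy ∧ dz

For a 2-form omega = sum_{i<j} g_{ij} dx_i ∧ dx_j, the exterior derivative is
  d(omega) = sum_{i<j} d(g_{ij}) ∧ dx_i ∧ dx_j = sum_{i<j, k} (∂g_{ij}/∂x_k) dx_k ∧ dx_i ∧ dx_j.
Expand each term, using dx_k ∧ dx_i ∧ dx_j = sgn(permutation) dx_{(a)} ∧ dx_{(b)} ∧ dx_{(c)} with (a < b < c) sorted:
  d(x*(x + 2*y + z)) includes (∂/∂z)(x*(x + 2*y + z)) dz = (x) dz, which multiplied by dx ∧ dy gives (x) dx ∧ dy ∧ dz
Collecting like 3-forms: d(omega) = (x) dx ∧ dy ∧ dz.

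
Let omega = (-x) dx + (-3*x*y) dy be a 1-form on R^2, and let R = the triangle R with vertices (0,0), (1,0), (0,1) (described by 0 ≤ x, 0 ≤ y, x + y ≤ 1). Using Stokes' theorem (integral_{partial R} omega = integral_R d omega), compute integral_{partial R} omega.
integral_(partial R) omega = -1/2

Stokes: integral_partial_R omega = integral_R d omega with d omega = (∂Q/∂x - ∂P/∂y) dx ∧ dy.
  ∂Q/∂x = -3*y
  ∂P/∂y = 0
  integrand = ∂Q/∂x - ∂P/∂y = -3*y.
Integrating over R: integral_0^1 integral_0^{1-x} (-3*y) dy dx = -1/2.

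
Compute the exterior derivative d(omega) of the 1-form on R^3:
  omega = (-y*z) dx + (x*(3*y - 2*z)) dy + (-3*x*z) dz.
d(omega) = (3*y - z) dx ∧ dy + (y - 3*z) dx ∧ dz + (2*x) dy ∧ dz

For a 1-form omega = sum_i f_i dx_i, the exterior derivative is
  d(omega) = sum_{i < j} (∂f_j/∂x_i - ∂f_i/∂x_j) dx_i ∧ dx_j.
  coefficient of dx ∧ dy: ∂f_2/∂x - ∂f_1/∂y = ∂(x*(3*y - 2*z))/∂x - ∂(-y*z)/∂y = 3*y - z
  coefficient of dx ∧ dz: ∂f_3/∂x - ∂f_1/∂z = ∂(-3*x*z)/∂x - ∂(-y*z)/∂z = y - 3*z
  coefficient of dy ∧ dz: ∂f_3/∂y - ∂f_2/∂z = ∂(-3*x*z)/∂y - ∂(x*(3*y - 2*z))/∂z = 2*x
Assembling: d(omega) = (3*y - z) dx ∧ dy + (y - 3*z) dx ∧ dz + (2*x) dy ∧ dz.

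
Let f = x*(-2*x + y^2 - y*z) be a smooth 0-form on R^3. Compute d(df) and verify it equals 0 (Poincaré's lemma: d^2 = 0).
d(df) = 0

Step 1: df = sum_i (∂f/∂x_i) dx_i = (-4*x + y^2 - y*z) dx + (x*(2*y - z)) dy + (-x*y) dz.
Step 2: Apply d again. Using the 1-form formula, the coefficient of dx ∧ dy in d(df) is ∂^2 f/∂x ∂y - ∂^2 f/∂y ∂x = (2*y - z) - (2*y - z) = 0 (equality of mixed partials for smooth f).
Similarly for dx ∧ dz and dy ∧ dz — all coefficients vanish. So d(df) = 0.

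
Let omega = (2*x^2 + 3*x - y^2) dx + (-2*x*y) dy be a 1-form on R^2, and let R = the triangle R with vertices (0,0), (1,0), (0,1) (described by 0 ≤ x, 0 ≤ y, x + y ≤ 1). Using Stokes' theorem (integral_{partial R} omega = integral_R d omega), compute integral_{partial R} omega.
integral_(partial R) omega = 0

Stokes: integral_partial_R omega = integral_R d omega with d omega = (∂Q/∂x - ∂P/∂y) dx ∧ dy.
  ∂Q/∂x = -2*y
  ∂P/∂y = -2*y
  integrand = ∂Q/∂x - ∂P/∂y = 0.
Integrating over R: integral_0^1 integral_0^{1-x} (0) dy dx = 0.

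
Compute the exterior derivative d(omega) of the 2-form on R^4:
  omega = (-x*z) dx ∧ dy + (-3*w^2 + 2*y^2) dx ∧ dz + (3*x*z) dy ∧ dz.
d(omega) = (-x - 4*y + 3*z) dx ∧ dy ∧ dz + (-6*w) dx ∧ dz ∧ dw

For a 2-form omega = sum_{i<j} g_{ij} dx_i ∧ dx_j, the exterior derivative is
  d(omega) = sum_{i<j} d(g_{ij}) ∧ dx_i ∧ dx_j = sum_{i<j, k} (∂g_{ij}/∂x_k) dx_k ∧ dx_i ∧ dx_j.
Expand each term, using dx_k ∧ dx_i ∧ dx_j = sgn(permutation) dx_{(a)} ∧ dx_{(b)} ∧ dx_{(c)} with (a < b < c) sorted:
  d(-x*z) includes (∂/∂z)(-x*z) dz = (-x) dz, which multiplied by dx ∧ dy gives (-x) dx ∧ dy ∧ dz
  d(-3*w^2 + 2*y^2) includes (∂/∂y)(-3*w^2 + 2*y^2) dy = (4*y) dy, which multiplied by dx ∧ dz gives (-4*y) dx ∧ dy ∧ dz
  d(-3*w^2 + 2*y^2) includes (∂/∂w)(-3*w^2 + 2*y^2) dw = (-6*w) dw, which multiplied by dx ∧ dz gives (-6*w) dx ∧ dz ∧ dw
  d(3*x*z) includes (∂/∂x)(3*x*z) dx = (3*z) dx, which multiplied by dy ∧ dz gives (3*z) dx ∧ dy ∧ dz
Collecting like 3-forms: d(omega) = (-x - 4*y + 3*z) dx ∧ dy ∧ dz + (-6*w) dx ∧ dz ∧ dw.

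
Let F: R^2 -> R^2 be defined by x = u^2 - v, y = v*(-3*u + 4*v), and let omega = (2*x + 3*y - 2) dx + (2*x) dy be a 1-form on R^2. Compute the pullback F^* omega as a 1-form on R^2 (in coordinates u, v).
F^* omega = (4*u^3 - 24*u^2*v + 24*u*v^2 - 4*u*v - 4*u + 6*v^2) du + (-6*u^3 + 16*u^2*v - 2*u^2 + 15*u*v - 28*v^2 + 2*v + 2) dv

Using F^*(f dg) = (f ∘ F) d(g ∘ F), substitute each coordinate x_i by F_i(u, v) in f_i, and replace dx_i by d F_i = (∂F_i/∂u) du + (∂F_i/∂v) dv.
  For the x component: f_1(F) = 2*u^2 - 9*u*v + 12*v^2 - 2*v - 2; d F_1 = (2*u) du + (-1) dv
  For the y component: f_2(F) = 2*u^2 - 2*v; d F_2 = (-3*v) du + (-3*u + 8*v) dv
Combining and collecting du, dv coefficients:
  coeff of du: 4*u^3 - 24*u^2*v + 24*u*v^2 - 4*u*v - 4*u + 6*v^2
  coeff of dv: -6*u^3 + 16*u^2*v - 2*u^2 + 15*u*v - 28*v^2 + 2*v + 2
F^* omega = (4*u^3 - 24*u^2*v + 24*u*v^2 - 4*u*v - 4*u + 6*v^2) du + (-6*u^3 + 16*u^2*v - 2*u^2 + 15*u*v - 28*v^2 + 2*v + 2) dv.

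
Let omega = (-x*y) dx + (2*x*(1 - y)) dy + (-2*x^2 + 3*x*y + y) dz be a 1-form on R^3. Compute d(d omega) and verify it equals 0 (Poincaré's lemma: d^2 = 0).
d(d omega) = 0

Step 1: d omega = sum_{i<j} (∂f_j/∂x_i - ∂f_i/∂x_j) dx_i ∧ dx_j:
  coeff of dx ∧ dy: x - 2*y + 2
  coeff of dx ∧ dz: -4*x + 3*y
  coeff of dy ∧ dz: 3*x + 1
Step 2: Apply d again to each 2-form coefficient. The only possible 3-form in R^3 is dx ∧ dy ∧ dz, with coefficient
  ∂(coeff of dy∧dz)/∂x - ∂(coeff of dx∧dz)/∂y + ∂(coeff of dx∧dy)/∂z
  = ∂/∂x (3*x + 1) - ∂/∂y (-4*x + 3*y) + ∂/∂z (x - 2*y + 2).
Each of these terms simplifies to sums of mixed partials that cancel in pairs. The result is 0 (by equality of mixed partials for smooth functions — Schwarz / Clairaut).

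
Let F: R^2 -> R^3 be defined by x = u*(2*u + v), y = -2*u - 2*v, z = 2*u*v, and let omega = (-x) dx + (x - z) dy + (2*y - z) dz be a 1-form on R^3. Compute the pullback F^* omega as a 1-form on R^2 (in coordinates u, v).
F^* omega = (-8*u^3 - 6*u^2*v - 4*u^2 - 5*u*v^2 - 6*u*v - 8*v^2) du + (u*(-2*u^2 - 5*u*v - 12*u - 6*v)) dv

Using F^*(f dg) = (f ∘ F) d(g ∘ F), substitute each coordinate x_i by F_i(u, v) in f_i, and replace dx_i by d F_i = (∂F_i/∂u) du + (∂F_i/∂v) dv.
  For the x component: f_1(F) = u*(-2*u - v); d F_1 = (4*u + v) du + (u) dv
  For the y component: f_2(F) = u*(2*u - v); d F_2 = (-2) du + (-2) dv
  For the z component: f_3(F) = -2*u*v - 4*u - 4*v; d F_3 = (2*v) du + (2*u) dv
Combining and collecting du, dv coefficients:
  coeff of du: -8*u^3 - 6*u^2*v - 4*u^2 - 5*u*v^2 - 6*u*v - 8*v^2
  coeff of dv: u*(-2*u^2 - 5*u*v - 12*u - 6*v)
F^* omega = (-8*u^3 - 6*u^2*v - 4*u^2 - 5*u*v^2 - 6*u*v - 8*v^2) du + (u*(-2*u^2 - 5*u*v - 12*u - 6*v)) dv.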